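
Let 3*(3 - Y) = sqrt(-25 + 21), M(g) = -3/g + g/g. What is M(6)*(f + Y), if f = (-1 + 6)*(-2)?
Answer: -7/2 - I/3 ≈ -3.5 - 0.33333*I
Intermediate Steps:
M(g) = 1 - 3/g (M(g) = -3/g + 1 = 1 - 3/g)
f = -10 (f = 5*(-2) = -10)
Y = 3 - 2*I/3 (Y = 3 - sqrt(-25 + 21)/3 = 3 - 2*I/3 ≈ 3.0 - 0.66667*I)
M(6)*(f + Y) = ((-3 + 6)/6)*(-10 + (3 - 2*I/3)) = ((1/6)*3)*(-7 - 2*I/3) = (-7 - 2*I/3)/2 = -7/2 - I/3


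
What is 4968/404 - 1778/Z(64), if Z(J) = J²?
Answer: 2453827/206848 ≈ 11.863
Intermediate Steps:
4968/404 - 1778/Z(64) = 4968/404 - 1778/(64²) = 4968*(1/404) - 1778/4096 = 1242/101 - 1778*1/4096 = 1242/101 - 889/2048 = 2453827/206848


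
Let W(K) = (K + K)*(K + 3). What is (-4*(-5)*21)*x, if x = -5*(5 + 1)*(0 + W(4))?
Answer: -705600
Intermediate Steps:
W(K) = 2*K*(3 + K) (W(K) = (2*K)*(3 + K) = 2*K*(3 + K))
x = -1680 (x = -5*(5 + 1)*(0 + 2*4*(3 + 4)) = -30*(0 + 2*4*7) = -30*(0 + 56) = -30*56 = -5*336 = -1680)
(-4*(-5)*21)*x = (-4*(-5)*21)*(-1680) = (20*21)*(-1680) = 420*(-1680) = -705600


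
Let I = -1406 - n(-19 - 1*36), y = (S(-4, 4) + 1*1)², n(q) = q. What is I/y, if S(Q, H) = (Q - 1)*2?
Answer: -1351/81 ≈ -16.679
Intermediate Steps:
S(Q, H) = -2 + 2*Q (S(Q, H) = (-1 + Q)*2 = -2 + 2*Q)
y = 81 (y = ((-2 + 2*(-4)) + 1*1)² = ((-2 - 8) + 1)² = (-10 + 1)² = (-9)² = 81)
I = -1351 (I = -1406 - (-19 - 1*36) = -1406 - (-19 - 36) = -1406 - 1*(-55) = -1406 + 55 = -1351)
I/y = -1351/81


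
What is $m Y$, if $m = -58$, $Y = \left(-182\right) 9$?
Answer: $95004$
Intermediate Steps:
$Y = -1638$
$m Y = \left(-58\right) \left(-1638\right) = 95004$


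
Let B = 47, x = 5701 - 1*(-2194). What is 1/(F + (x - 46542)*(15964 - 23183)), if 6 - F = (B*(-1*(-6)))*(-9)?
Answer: 1/278995237 ≈ 3.5843e-9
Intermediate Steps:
x = 7895 (x = 5701 + 2194 = 7895)
F = 2544 (F = 6 - 47*(-1*(-6))*(-9) = 6 - 47*6*(-9) = 6 - 282*(-9) = 6 - 1*(-2538) = 6 + 2538 = 2544)
1/(F + (x - 46542)*(15964 - 23183)) = 1/(2544 + (7895 - 46542)*(15964 - 23183)) = 1/(2544 - 38647*(-7219)) = 1/(2544 + 278992693) = 1/278995237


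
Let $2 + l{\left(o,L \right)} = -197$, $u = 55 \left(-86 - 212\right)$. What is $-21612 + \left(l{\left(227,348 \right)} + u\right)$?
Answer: $-38201$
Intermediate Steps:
$u = -16390$ ($u = 55 \left(-298\right) = -16390$)
$l{\left(o,L \right)} = -199$ ($l{\left(o,L \right)} = -2 - 197 = -199$)
$-21612 + \left(l{\left(227,348 \right)} + u\right) = -21612 - 16589 = -38201$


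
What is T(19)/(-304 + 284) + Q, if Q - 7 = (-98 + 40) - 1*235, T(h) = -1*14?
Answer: -2853/10 ≈ -285.30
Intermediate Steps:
T(h) = -14
Q = -286 (Q = 7 + ((-98 + 40) - 1*235) = 7 + (-58 - 235) = 7 - 293 = -286)
T(19)/(-304 + 284) + Q = -14/(-304 + 284) - 286 = -14/(-20) - 286 = -1/20*(-14) - 286 = 7/10 - 286 = -2853/10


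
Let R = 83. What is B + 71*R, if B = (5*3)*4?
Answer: 5953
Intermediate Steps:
B = 60 (B = 15*4 = 60)
B + 71*R = 60 + 71*83 = 60 + 5893 = 5953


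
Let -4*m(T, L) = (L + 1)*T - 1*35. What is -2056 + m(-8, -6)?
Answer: -8229/4 ≈ -2057.3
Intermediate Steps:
m(T, L) = 35/4 - T*(1 + L)/4 (m(T, L) = -((L + 1)*T - 1*35)/4 = -((1 + L)*T - 35)/4 = -(T*(1 + L) - 35)/4 = -(-35 + T*(1 + L))/4 = 35/4 - T*(1 + L)/4)
-2056 + m(-8, -6) = -2056 + (35/4 - 1/4*(-8) - 1/4*(-6)*(-8)) = -2056 + (35/4 + 2 - 12) = -2056 - 5/4 = -8229/4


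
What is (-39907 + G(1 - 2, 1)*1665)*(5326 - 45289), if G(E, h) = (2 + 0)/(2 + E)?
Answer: 1461726651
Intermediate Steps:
G(E, h) = 2/(2 + E)
(-39907 + G(1 - 2, 1)*1665)*(5326 - 45289) = (-39907 + (2/(2 + (1 - 2)))*1665)*(5326 - 45289) = (-39907 + (2/(2 - 1))*1665)*(-39963) = (-39907 + (2/1)*1665)*(-39963) = (-39907 + (2*1)*1665)*(-39963) = (-39907 + 2*1665)*(-39963) = (-39907 + 3330)*(-39963) = -36577*(-39963) = 1461726651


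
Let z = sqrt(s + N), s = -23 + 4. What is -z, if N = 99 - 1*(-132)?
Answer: -2*sqrt(53) ≈ -14.560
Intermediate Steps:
N = 231 (N = 99 + 132 = 231)
s = -19
z = 2*sqrt(53) (z = sqrt(-19 + 231) = sqrt(212) = 2*sqrt(53) ≈ 14.560)
-z = -2*sqrt(53)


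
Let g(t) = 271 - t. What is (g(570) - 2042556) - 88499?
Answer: -2131354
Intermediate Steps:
(g(570) - 2042556) - 88499 = ((271 - 1*570) - 2042556) - 88499 = ((271 - 570) - 2042556) - 88499 = (-299 - 2042556) - 88499 = -2042855 - 88499 = -2131354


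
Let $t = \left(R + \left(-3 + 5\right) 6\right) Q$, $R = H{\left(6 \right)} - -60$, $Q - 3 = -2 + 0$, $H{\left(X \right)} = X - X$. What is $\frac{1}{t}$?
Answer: $\frac{1}{72} \approx 0.013889$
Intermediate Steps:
$H{\left(X \right)} = 0$
$Q = 1$ ($Q = 3 + \left(-2 + 0\right) = 3 - 2 = 1$)
$R = 60$ ($R = 0 - -60 = 0 + 60 = 60$)
$t = 72$ ($t = \left(60 + \left(-3 + 5\right) 6\right) 1 = \left(60 + 2 \cdot 6\right) 1 = \left(60 + 12\right) 1 = 72 \cdot 1 = 72$)
$\frac{1}{t} = \frac{1}{72}$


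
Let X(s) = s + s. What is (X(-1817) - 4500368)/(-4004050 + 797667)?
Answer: 4504002/3206383 ≈ 1.4047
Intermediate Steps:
X(s) = 2*s
(X(-1817) - 4500368)/(-4004050 + 797667) = (2*(-1817) - 4500368)/(-4004050 + 797667) = (-3634 - 4500368)/(-3206383) = -4504002*(-1/3206383) = 4504002/3206383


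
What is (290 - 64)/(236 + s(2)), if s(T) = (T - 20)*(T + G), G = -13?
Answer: 113/217 ≈ 0.52074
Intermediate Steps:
s(T) = (-20 + T)*(-13 + T) (s(T) = (T - 20)*(T - 13) = (-20 + T)*(-13 + T))
(290 - 64)/(236 + s(2)) = (290 - 64)/(236 + (260 + 2² - 33*2)) = 226/(236 + (260 + 4 - 66)) = 226/(236 + 198) = 226/434 = 226*(1/434) = 113/217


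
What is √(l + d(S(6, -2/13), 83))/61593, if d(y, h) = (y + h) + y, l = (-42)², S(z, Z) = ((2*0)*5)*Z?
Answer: √1847/61593 ≈ 0.00069775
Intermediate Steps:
S(z, Z) = 0 (S(z, Z) = (0*5)*Z = 0*Z = 0)
l = 1764
d(y, h) = h + 2*y (d(y, h) = (h + y) + y = h + 2*y)
√(l + d(S(6, -2/13), 83))/61593 = √(1764 + (83 + 2*0))/61593 = √(1764 + (83 + 0))*(1/61593) = √(1764 + 83)*(1/61593) = √1847*(1/61593) = √1847/61593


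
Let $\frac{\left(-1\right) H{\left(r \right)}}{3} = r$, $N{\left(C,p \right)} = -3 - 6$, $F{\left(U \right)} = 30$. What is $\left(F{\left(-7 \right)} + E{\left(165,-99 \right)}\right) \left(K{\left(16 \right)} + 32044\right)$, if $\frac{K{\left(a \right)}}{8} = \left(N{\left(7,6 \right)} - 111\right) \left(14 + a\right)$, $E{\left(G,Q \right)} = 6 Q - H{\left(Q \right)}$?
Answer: $-2793084$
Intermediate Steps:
$N{\left(C,p \right)} = -9$ ($N{\left(C,p \right)} = -3 - 6 = -9$)
$H{\left(r \right)} = - 3 r$
$E{\left(G,Q \right)} = 9 Q$ ($E{\left(G,Q \right)} = 6 Q - - 3 Q = 6 Q + 3 Q = 9 Q$)
$K{\left(a \right)} = -13440 - 960 a$ ($K{\left(a \right)} = 8 \left(-9 - 111\right) \left(14 + a\right) = 8 \left(- 120 \left(14 + a\right)\right) = 8 \left(-1680 - 120 a\right) = -13440 - 960 a$)
$\left(F{\left(-7 \right)} + E{\left(165,-99 \right)}\right) \left(K{\left(16 \right)} + 32044\right) = \left(30 + 9 \left(-99\right)\right) \left(\left(-13440 - 15360\right) + 32044\right) = \left(30 - 891\right) \left(\left(-13440 - 15360\right) + 32044\right) = - 861 \left(-28800 + 32044\right) = \left(-861\right) 3244 = -2793084$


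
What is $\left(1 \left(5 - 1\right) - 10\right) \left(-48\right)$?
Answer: $288$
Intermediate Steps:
$\left(1 \left(5 - 1\right) - 10\right) \left(-48\right) = \left(1 \cdot 4 - 10\right) \left(-48\right) = \left(4 - 10\right) \left(-48\right) = \left(-6\right) \left(-48\right) = 288$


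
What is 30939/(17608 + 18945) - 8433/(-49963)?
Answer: 1854056706/1826297539 ≈ 1.0152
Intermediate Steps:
30939/(17608 + 18945) - 8433/(-49963) = 30939/36553 - 8433*(-1/49963) = 30939*(1/36553) + 8433/49963 = 30939/36553 + 8433/49963 = 1854056706/1826297539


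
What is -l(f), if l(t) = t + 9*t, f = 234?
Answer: -2340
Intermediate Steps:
l(t) = 10*t
-l(f) = -10*234 = -1*2340 = -2340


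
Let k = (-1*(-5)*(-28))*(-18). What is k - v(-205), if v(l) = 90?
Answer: 2430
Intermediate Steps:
k = 2520 (k = (5*(-28))*(-18) = -140*(-18) = 2520)
k - v(-205) = 2520 - 1*90 = 2520 - 90 = 2430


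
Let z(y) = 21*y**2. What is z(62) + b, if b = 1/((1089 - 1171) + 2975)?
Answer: 233534533/2893 ≈ 80724.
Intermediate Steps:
b = 1/2893 (b = 1/(-82 + 2975) = 1/2893 ≈ 0.00034566)
z(62) + b = 21*62**2 + 1/2893 = 21*3844 + 1/2893 = 80724 + 1/2893 = 233534533/2893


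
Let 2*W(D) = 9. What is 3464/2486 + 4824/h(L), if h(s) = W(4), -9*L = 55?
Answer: 1334228/1243 ≈ 1073.4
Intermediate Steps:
L = -55/9 (L = -⅑*55 = -55/9 ≈ -6.1111)
W(D) = 9/2 (W(D) = (½)*9 = 9/2)
h(s) = 9/2
3464/2486 + 4824/h(L) = 3464/2486 + 4824/(9/2) = 3464*(1/2486) + 4824*(2/9) = 1732/1243 + 1072 = 1334228/1243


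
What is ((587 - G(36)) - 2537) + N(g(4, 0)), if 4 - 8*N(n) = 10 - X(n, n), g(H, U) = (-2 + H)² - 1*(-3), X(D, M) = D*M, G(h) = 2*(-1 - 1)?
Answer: -15525/8 ≈ -1940.6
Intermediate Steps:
G(h) = -4 (G(h) = 2*(-2) = -4)
g(H, U) = 3 + (-2 + H)² (g(H, U) = (-2 + H)² + 3 = 3 + (-2 + H)²)
N(n) = -¾ + n²/8 (N(n) = ½ - (10 - n*n)/8 = ½ - (10 - n²)/8 = ½ + (-5/4 + n²/8) = -¾ + n²/8)
((587 - G(36)) - 2537) + N(g(4, 0)) = ((587 - 1*(-4)) - 2537) + (-¾ + (3 + (-2 + 4)²)²/8) = ((587 + 4) - 2537) + (-¾ + (3 + 2²)²/8) = (591 - 2537) + (-¾ + (3 + 4)²/8) = -1946 + (-¾ + (⅛)*7²) = -1946 + (-¾ + (⅛)*49) = -1946 + (-¾ + 49/8) = -1946 + 43/8 = -15525/8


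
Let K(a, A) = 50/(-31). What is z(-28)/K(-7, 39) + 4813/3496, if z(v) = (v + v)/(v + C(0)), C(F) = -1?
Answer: 454897/2534600 ≈ 0.17947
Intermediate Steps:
z(v) = 2*v/(-1 + v) (z(v) = (v + v)/(v - 1) = (2*v)/(-1 + v) = 2*v/(-1 + v))
K(a, A) = -50/31 (K(a, A) = 50*(-1/31) = -50/31)
z(-28)/K(-7, 39) + 4813/3496 = (2*(-28)/(-1 - 28))/(-50/31) + 4813/3496 = (2*(-28)/(-29))*(-31/50) + 4813*(1/3496) = (2*(-28)*(-1/29))*(-31/50) + 4813/3496 = (56/29)*(-31/50) + 4813/3496 = -868/725 + 4813/3496 = 454897/2534600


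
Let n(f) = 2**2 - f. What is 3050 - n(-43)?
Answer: 3003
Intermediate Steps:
n(f) = 4 - f
3050 - n(-43) = 3050 - (4 - 1*(-43)) = 3050 - (4 + 43) = 3050 - 1*47 = 3050 - 47 = 3003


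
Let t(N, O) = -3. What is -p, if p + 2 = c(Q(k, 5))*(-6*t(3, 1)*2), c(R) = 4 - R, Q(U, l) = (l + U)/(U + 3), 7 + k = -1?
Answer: -602/5 ≈ -120.40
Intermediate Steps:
k = -8 (k = -7 - 1 = -8)
Q(U, l) = (U + l)/(3 + U)
p = 602/5 (p = -2 + (4 - (-8 + 5)/(3 - 8))*(-6*(-3)*2) = -2 + (4 - (-3)/(-5))*(18*2) = -2 + (4 - (-1)*(-3)/5)*36 = -2 + (4 - 1*⅗)*36 = -2 + (4 - ⅗)*36 = -2 + (17/5)*36 = -2 + 612/5 = 602/5 ≈ 120.40)
-p = -1*602/5 = -602/5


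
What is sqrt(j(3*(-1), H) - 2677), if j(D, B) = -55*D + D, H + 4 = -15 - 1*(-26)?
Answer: I*sqrt(2515) ≈ 50.15*I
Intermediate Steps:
H = 7 (H = -4 + (-15 - 1*(-26)) = -4 + (-15 + 26) = -4 + 11 = 7)
j(D, B) = -54*D
sqrt(j(3*(-1), H) - 2677) = sqrt(-162*(-1) - 2677) = sqrt(-54*(-3) - 2677) = sqrt(162 - 2677) = sqrt(-2515) = I*sqrt(2515)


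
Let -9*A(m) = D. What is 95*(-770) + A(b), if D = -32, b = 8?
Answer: -658318/9 ≈ -73147.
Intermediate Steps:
A(m) = 32/9 (A(m) = -⅑*(-32) = 32/9)
95*(-770) + A(b) = 95*(-770) + 32/9 = -73150 + 32/9 = -658318/9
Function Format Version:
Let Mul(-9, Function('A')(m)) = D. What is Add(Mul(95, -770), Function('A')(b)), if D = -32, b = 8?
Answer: Rational(-658318, 9) ≈ -73147.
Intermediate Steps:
Function('A')(m) = Rational(32, 9) (Function('A')(m) = Mul(Rational(-1, 9), -32) = Rational(32, 9))
Add(Mul(95, -770), Function('A')(b)) = Add(Mul(95, -770), Rational(32, 9)) = Add(-73150, Rational(32, 9)) = Rational(-658318, 9)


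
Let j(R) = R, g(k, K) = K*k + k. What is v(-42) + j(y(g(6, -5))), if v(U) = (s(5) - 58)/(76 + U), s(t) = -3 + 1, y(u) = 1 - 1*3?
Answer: -64/17 ≈ -3.7647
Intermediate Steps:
g(k, K) = k + K*k
y(u) = -2 (y(u) = 1 - 3 = -2)
s(t) = -2
v(U) = -60/(76 + U) (v(U) = (-2 - 58)/(76 + U) = -60/(76 + U))
v(-42) + j(y(g(6, -5))) = -60/(76 - 42) - 2 = -60/34 - 2 = -60*1/34 - 2 = -30/17 - 2 = -64/17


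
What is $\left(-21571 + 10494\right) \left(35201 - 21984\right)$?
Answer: $-146404709$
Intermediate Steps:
$\left(-21571 + 10494\right) \left(35201 - 21984\right) = \left(-11077\right) 13217 = -146404709$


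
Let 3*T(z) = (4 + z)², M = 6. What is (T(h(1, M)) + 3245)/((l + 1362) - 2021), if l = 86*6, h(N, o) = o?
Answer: -9835/429 ≈ -22.925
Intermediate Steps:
l = 516
T(z) = (4 + z)²/3
(T(h(1, M)) + 3245)/((l + 1362) - 2021) = ((4 + 6)²/3 + 3245)/((516 + 1362) - 2021) = ((⅓)*10² + 3245)/(1878 - 2021) = ((⅓)*100 + 3245)/(-143) = (100/3 + 3245)*(-1/143) = (9835/3)*(-1/143) = -9835/429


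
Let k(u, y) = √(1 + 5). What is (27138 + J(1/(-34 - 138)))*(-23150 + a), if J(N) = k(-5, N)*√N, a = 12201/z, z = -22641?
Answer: -4741473121146/7547 - 174717117*I*√258/649042 ≈ -6.2826e+8 - 4323.9*I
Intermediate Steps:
a = -4067/7547 (a = 12201/(-22641) = 12201*(-1/22641) = -4067/7547 ≈ -0.53889)
k(u, y) = √6
J(N) = √6*√N
(27138 + J(1/(-34 - 138)))*(-23150 + a) = (27138 + √6*√(1/(-34 - 138)))*(-23150 - 4067/7547) = (27138 + √6*√(1/(-172)))*(-174717117/7547) = (27138 + √6*√(-1/172))*(-174717117/7547) = (27138 + √6*(I*√43/86))*(-174717117/7547) = (27138 + I*√258/86)*(-174717117/7547) = -4741473121146/7547 - 174717117*I*√258/649042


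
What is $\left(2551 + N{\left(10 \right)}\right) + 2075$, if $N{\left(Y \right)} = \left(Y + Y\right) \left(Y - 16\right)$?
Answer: $4506$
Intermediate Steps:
$N{\left(Y \right)} = 2 Y \left(-16 + Y\right)$
$\left(2551 + N{\left(10 \right)}\right) + 2075 = \left(2551 + 2 \cdot 10 \left(-16 + 10\right)\right) + 2075 = \left(2551 + 2 \cdot 10 \left(-6\right)\right) + 2075 = \left(2551 - 120\right) + 2075 = 2431 + 2075 = 4506$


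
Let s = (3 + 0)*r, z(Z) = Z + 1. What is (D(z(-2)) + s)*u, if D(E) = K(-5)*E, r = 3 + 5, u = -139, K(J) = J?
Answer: -4031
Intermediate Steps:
r = 8
z(Z) = 1 + Z
D(E) = -5*E
s = 24 (s = (3 + 0)*8 = 3*8 = 24)
(D(z(-2)) + s)*u = (-5*(1 - 2) + 24)*(-139) = (-5*(-1) + 24)*(-139) = (5 + 24)*(-139) = 29*(-139) = -4031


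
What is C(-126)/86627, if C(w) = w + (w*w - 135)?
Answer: 15615/86627 ≈ 0.18026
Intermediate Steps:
C(w) = -135 + w + w**2 (C(w) = w + (w**2 - 135) = w + (-135 + w**2) = -135 + w + w**2)
C(-126)/86627 = (-135 - 126 + (-126)**2)/86627 = (-135 - 126 + 15876)*(1/86627) = 15615*(1/86627) = 15615/86627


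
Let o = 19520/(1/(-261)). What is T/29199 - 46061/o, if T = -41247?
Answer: -69598993567/49586909760 ≈ -1.4036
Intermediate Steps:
o = -5094720 (o = 19520/(-1/261) = 19520*(-261) = -5094720)
T/29199 - 46061/o = -41247/29199 - 46061/(-5094720) = -41247*1/29199 - 46061*(-1/5094720) = -13749/9733 + 46061/5094720 = -69598993567/49586909760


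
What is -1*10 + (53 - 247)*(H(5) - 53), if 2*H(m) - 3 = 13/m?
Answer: 48644/5 ≈ 9728.8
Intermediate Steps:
H(m) = 3/2 + 13/(2*m) (H(m) = 3/2 + (13/m)/2 = 3/2 + 13/(2*m))
-1*10 + (53 - 247)*(H(5) - 53) = -1*10 + (53 - 247)*((1/2)*(13 + 3*5)/5 - 53) = -10 - 194*((1/2)*(1/5)*(13 + 15) - 53) = -10 - 194*((1/2)*(1/5)*28 - 53) = -10 - 194*(14/5 - 53) = -10 - 194*(-251/5) = -10 + 48694/5 = 48644/5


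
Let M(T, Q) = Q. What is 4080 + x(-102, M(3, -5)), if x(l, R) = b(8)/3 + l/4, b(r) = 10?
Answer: 24347/6 ≈ 4057.8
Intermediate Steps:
x(l, R) = 10/3 + l/4
4080 + x(-102, M(3, -5)) = 4080 + (10/3 + (1/4)*(-102)) = 4080 + (10/3 - 51/2) = 4080 - 133/6 = 24347/6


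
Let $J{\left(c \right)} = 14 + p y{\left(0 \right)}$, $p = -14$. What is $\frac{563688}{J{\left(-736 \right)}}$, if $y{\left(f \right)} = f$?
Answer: $\frac{281844}{7} \approx 40263.0$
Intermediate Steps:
$J{\left(c \right)} = 14$ ($J{\left(c \right)} = 14 - 0 = 14 + 0 = 14$)
$\frac{563688}{J{\left(-736 \right)}} = \frac{563688}{14} = 563688 \cdot \frac{1}{14} = \frac{281844}{7}$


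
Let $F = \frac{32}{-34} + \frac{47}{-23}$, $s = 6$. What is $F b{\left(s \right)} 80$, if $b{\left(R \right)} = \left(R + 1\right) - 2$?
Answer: $- \frac{466800}{391} \approx -1193.9$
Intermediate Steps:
$F = - \frac{1167}{391}$ ($F = 32 \left(- \frac{1}{34}\right) + 47 \left(- \frac{1}{23}\right) = - \frac{16}{17} - \frac{47}{23} = - \frac{1167}{391} \approx -2.9847$)
$b{\left(R \right)} = -1 + R$ ($b{\left(R \right)} = \left(1 + R\right) - 2 = -1 + R$)
$F b{\left(s \right)} 80 = - \frac{1167 \left(-1 + 6\right)}{391} \cdot 80 = \left(- \frac{1167}{391}\right) 5 \cdot 80 = \left(- \frac{5835}{391}\right) 80 = - \frac{466800}{391}$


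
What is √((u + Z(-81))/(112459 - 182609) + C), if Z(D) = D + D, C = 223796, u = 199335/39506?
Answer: √17188334379603162180983/277134590 ≈ 473.07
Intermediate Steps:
u = 199335/39506 (u = 199335*(1/39506) = 199335/39506 ≈ 5.0457)
Z(D) = 2*D
√((u + Z(-81))/(112459 - 182609) + C) = √((199335/39506 + 2*(-81))/(112459 - 182609) + 223796) = √((199335/39506 - 162)/(-70150) + 223796) = √(-6200637/39506*(-1/70150) + 223796) = √(6200637/2771345900 + 223796) = √(620216133237037/2771345900) = √17188334379603162180983/277134590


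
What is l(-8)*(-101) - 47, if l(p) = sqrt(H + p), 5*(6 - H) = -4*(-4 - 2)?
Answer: -47 - 101*I*sqrt(170)/5 ≈ -47.0 - 263.38*I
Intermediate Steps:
H = 6/5 (H = 6 - (-4)*(-4 - 2)/5 = 6 - (-4)*(-6)/5 = 6 - 1/5*24 = 6 - 24/5 = 6/5 ≈ 1.2000)
l(p) = sqrt(6/5 + p)
l(-8)*(-101) - 47 = (sqrt(30 + 25*(-8))/5)*(-101) - 47 = (sqrt(30 - 200)/5)*(-101) - 47 = (sqrt(-170)/5)*(-101) - 47 = ((I*sqrt(170))/5)*(-101) - 47 = (I*sqrt(170)/5)*(-101) - 47 = -101*I*sqrt(170)/5 - 47 = -47 - 101*I*sqrt(170)/5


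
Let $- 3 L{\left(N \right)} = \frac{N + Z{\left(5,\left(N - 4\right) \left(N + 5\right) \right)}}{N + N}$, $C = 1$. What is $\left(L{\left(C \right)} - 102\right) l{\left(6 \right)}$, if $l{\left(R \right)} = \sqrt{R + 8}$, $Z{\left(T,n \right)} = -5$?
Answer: $- \frac{304 \sqrt{14}}{3} \approx -379.15$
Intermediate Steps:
$L{\left(N \right)} = - \frac{-5 + N}{6 N}$ ($L{\left(N \right)} = - \frac{\left(N - 5\right) \frac{1}{N + N}}{3} = - \frac{\left(-5 + N\right) \frac{1}{2 N}}{3} = - \frac{\frac{1}{2} \frac{1}{N} \left(-5 + N\right)}{3} = - \frac{-5 + N}{6 N}$)
$l{\left(R \right)} = \sqrt{8 + R}$
$\left(L{\left(C \right)} - 102\right) l{\left(6 \right)} = \left(\frac{5 - 1}{6 \cdot 1} - 102\right) \sqrt{8 + 6} = \left(\frac{1}{6} \cdot 1 \left(5 - 1\right) - 102\right) \sqrt{14} = \left(\frac{1}{6} \cdot 1 \cdot 4 - 102\right) \sqrt{14} = \left(\frac{2}{3} - 102\right) \sqrt{14} = - \frac{304 \sqrt{14}}{3}$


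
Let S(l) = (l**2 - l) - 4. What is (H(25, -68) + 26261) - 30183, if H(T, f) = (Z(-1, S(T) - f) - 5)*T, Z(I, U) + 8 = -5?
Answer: -4372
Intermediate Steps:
S(l) = -4 + l**2 - l
Z(I, U) = -13 (Z(I, U) = -8 - 5 = -13)
H(T, f) = -18*T (H(T, f) = (-13 - 5)*T = -18*T)
(H(25, -68) + 26261) - 30183 = (-18*25 + 26261) - 30183 = (-450 + 26261) - 30183 = 25811 - 30183 = -4372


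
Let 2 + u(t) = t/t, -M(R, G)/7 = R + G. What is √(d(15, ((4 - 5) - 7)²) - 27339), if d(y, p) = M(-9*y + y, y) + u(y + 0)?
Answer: I*√26605 ≈ 163.11*I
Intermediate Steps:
M(R, G) = -7*G - 7*R (M(R, G) = -7*(R + G) = -7*(G + R) = -7*G - 7*R)
u(t) = -1 (u(t) = -2 + t/t = -2 + 1 = -1)
d(y, p) = -1 + 49*y (d(y, p) = (-7*y - 7*(-9*y + y)) - 1 = (-7*y - (-56)*y) - 1 = (-7*y + 56*y) - 1 = 49*y - 1 = -1 + 49*y)
√(d(15, ((4 - 5) - 7)²) - 27339) = √((-1 + 49*15) - 27339) = √((-1 + 735) - 27339) = √(734 - 27339) = √(-26605) = I*√26605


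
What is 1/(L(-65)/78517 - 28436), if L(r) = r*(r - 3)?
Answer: -78517/2232704992 ≈ -3.5167e-5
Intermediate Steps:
L(r) = r*(-3 + r)
1/(L(-65)/78517 - 28436) = 1/(-65*(-3 - 65)/78517 - 28436) = 1/(-65*(-68)*(1/78517) - 28436) = 1/(4420*(1/78517) - 28436) = 1/(4420/78517 - 28436) = 1/(-2232704992/78517) = -78517/2232704992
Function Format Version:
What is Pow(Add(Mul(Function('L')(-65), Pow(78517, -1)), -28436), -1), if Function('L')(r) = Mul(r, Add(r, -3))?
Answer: Rational(-78517, 2232704992) ≈ -3.5167e-5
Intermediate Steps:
Function('L')(r) = Mul(r, Add(-3, r))
Pow(Add(Mul(Function('L')(-65), Pow(78517, -1)), -28436), -1) = Pow(Add(Mul(Mul(-65, Add(-3, -65)), Pow(78517, -1)), -28436), -1) = Pow(Add(Mul(Mul(-65, -68), Rational(1, 78517)), -28436), -1) = Pow(Add(Mul(4420, Rational(1, 78517)), -28436), -1) = Pow(Add(Rational(4420, 78517), -28436), -1) = Pow(Rational(-2232704992, 78517), -1) = Rational(-78517, 2232704992)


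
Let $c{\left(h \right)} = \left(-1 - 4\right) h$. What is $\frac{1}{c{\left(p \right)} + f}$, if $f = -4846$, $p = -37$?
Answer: $- \frac{1}{4661} \approx -0.00021455$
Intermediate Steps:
$c{\left(h \right)} = - 5 h$
$\frac{1}{c{\left(p \right)} + f} = \frac{1}{\left(-5\right) \left(-37\right) - 4846} = \frac{1}{185 - 4846} = \frac{1}{-4661} = - \frac{1}{4661}$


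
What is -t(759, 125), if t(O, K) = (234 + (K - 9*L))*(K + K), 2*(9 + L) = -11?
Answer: -122375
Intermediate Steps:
L = -29/2 (L = -9 + (½)*(-11) = -9 - 11/2 = -29/2 ≈ -14.500)
t(O, K) = 2*K*(729/2 + K) (t(O, K) = (234 + (K - 9*(-29/2)))*(K + K) = (234 + (K + 261/2))*(2*K) = (234 + (261/2 + K))*(2*K) = (729/2 + K)*(2*K) = 2*K*(729/2 + K))
-t(759, 125) = -125*(729 + 2*125) = -125*(729 + 250) = -125*979 = -1*122375 = -122375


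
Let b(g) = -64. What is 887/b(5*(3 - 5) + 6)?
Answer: -887/64 ≈ -13.859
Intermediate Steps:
887/b(5*(3 - 5) + 6) = 887/(-64) = 887*(-1/64) = -887/64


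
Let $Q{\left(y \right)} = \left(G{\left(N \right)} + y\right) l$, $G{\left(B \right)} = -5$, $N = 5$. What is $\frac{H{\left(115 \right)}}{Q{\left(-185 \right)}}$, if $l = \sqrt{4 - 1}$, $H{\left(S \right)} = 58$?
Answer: $- \frac{29 \sqrt{3}}{285} \approx -0.17624$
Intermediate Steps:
$l = \sqrt{3} \approx 1.732$
$Q{\left(y \right)} = \sqrt{3} \left(-5 + y\right)$ ($Q{\left(y \right)} = \left(-5 + y\right) \sqrt{3} = \sqrt{3} \left(-5 + y\right)$)
$\frac{H{\left(115 \right)}}{Q{\left(-185 \right)}} = \frac{58}{\sqrt{3} \left(-5 - 185\right)} = \frac{58}{\sqrt{3} \left(-190\right)} = \frac{58}{\left(-190\right) \sqrt{3}} = 58 \left(- \frac{\sqrt{3}}{570}\right) = - \frac{29 \sqrt{3}}{285}$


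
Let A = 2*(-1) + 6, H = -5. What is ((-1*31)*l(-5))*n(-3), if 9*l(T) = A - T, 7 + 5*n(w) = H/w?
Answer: 496/15 ≈ 33.067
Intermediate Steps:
A = 4 (A = -2 + 6 = 4)
n(w) = -7/5 - 1/w (n(w) = -7/5 + (-5/w)/5 = -7/5 - 1/w)
l(T) = 4/9 - T/9 (l(T) = (4 - T)/9 = 4/9 - T/9)
((-1*31)*l(-5))*n(-3) = ((-1*31)*(4/9 - 1/9*(-5)))*(-7/5 - 1/(-3)) = (-31*(4/9 + 5/9))*(-7/5 - 1*(-1/3)) = (-31*1)*(-7/5 + 1/3) = -31*(-16/15) = 496/15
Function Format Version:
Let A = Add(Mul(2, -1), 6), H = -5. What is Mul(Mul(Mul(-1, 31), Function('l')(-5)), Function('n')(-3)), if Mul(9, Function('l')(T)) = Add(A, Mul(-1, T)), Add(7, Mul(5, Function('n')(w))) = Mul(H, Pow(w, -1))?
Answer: Rational(496, 15) ≈ 33.067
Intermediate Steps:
A = 4 (A = Add(-2, 6) = 4)
Function('n')(w) = Add(Rational(-7, 5), Mul(-1, Pow(w, -1))) (Function('n')(w) = Add(Rational(-7, 5), Mul(Rational(1, 5), Mul(-5, Pow(w, -1)))) = Add(Rational(-7, 5), Mul(-1, Pow(w, -1))))
Function('l')(T) = Add(Rational(4, 9), Mul(Rational(-1, 9), T)) (Function('l')(T) = Mul(Rational(1, 9), Add(4, Mul(-1, T))) = Add(Rational(4, 9), Mul(Rational(-1, 9), T)))
Mul(Mul(Mul(-1, 31), Function('l')(-5)), Function('n')(-3)) = Mul(Mul(Mul(-1, 31), Add(Rational(4, 9), Mul(Rational(-1, 9), -5))), Add(Rational(-7, 5), Mul(-1, Pow(-3, -1)))) = Mul(Mul(-31, Add(Rational(4, 9), Rational(5, 9))), Add(Rational(-7, 5), Mul(-1, Rational(-1, 3)))) = Mul(Mul(-31, 1), Add(Rational(-7, 5), Rational(1, 3))) = Mul(-31, Rational(-16, 15)) = Rational(496, 15)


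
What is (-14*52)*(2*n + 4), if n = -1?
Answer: -1456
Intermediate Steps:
(-14*52)*(2*n + 4) = (-14*52)*(2*(-1) + 4) = -728*(-2 + 4) = -728*2 = -1456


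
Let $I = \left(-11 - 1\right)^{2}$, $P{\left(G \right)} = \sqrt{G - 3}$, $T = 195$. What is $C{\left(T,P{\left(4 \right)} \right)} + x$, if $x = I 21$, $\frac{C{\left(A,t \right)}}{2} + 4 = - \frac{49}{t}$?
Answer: $2918$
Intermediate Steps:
$P{\left(G \right)} = \sqrt{-3 + G}$
$C{\left(A,t \right)} = -8 - \frac{98}{t}$ ($C{\left(A,t \right)} = -8 + 2 \left(- \frac{49}{t}\right) = -8 - \frac{98}{t}$)
$I = 144$ ($I = \left(-11 - 1\right)^{2} = \left(-12\right)^{2} = 144$)
$x = 3024$ ($x = 144 \cdot 21 = 3024$)
$C{\left(T,P{\left(4 \right)} \right)} + x = \left(-8 - \frac{98}{\sqrt{-3 + 4}}\right) + 3024 = \left(-8 - \frac{98}{\sqrt{1}}\right) + 3024 = \left(-8 - \frac{98}{1}\right) + 3024 = \left(-8 - 98\right) + 3024 = -106 + 3024 = 2918$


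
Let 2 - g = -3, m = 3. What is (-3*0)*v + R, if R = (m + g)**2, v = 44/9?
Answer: 64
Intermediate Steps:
g = 5 (g = 2 - 1*(-3) = 2 + 3 = 5)
v = 44/9 (v = 44*(1/9) = 44/9 ≈ 4.8889)
R = 64 (R = (3 + 5)**2 = 8**2 = 64)
(-3*0)*v + R = -3*0*(44/9) + 64 = 0*(44/9) + 64 = 0 + 64 = 64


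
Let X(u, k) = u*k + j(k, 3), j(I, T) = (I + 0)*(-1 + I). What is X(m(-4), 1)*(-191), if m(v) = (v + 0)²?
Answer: -3056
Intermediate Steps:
m(v) = v²
j(I, T) = I*(-1 + I)
X(u, k) = k*u + k*(-1 + k) (X(u, k) = u*k + k*(-1 + k) = k*u + k*(-1 + k))
X(m(-4), 1)*(-191) = (1*(-1 + 1 + (-4)²))*(-191) = (1*(-1 + 1 + 16))*(-191) = (1*16)*(-191) = 16*(-191) = -3056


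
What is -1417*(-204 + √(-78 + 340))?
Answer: 289068 - 1417*√262 ≈ 2.6613e+5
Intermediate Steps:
-1417*(-204 + √(-78 + 340)) = -1417*(-204 + √262) = 289068 - 1417*√262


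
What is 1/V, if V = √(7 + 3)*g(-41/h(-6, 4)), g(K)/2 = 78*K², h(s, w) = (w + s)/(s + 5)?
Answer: √10/655590 ≈ 4.8236e-6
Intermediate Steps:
h(s, w) = (s + w)/(5 + s)
g(K) = 156*K² (g(K) = 2*(78*K²) = 156*K²)
V = 65559*√10 (V = √(7 + 3)*(156*(-41*(5 - 6)/(-6 + 4))²) = √10*(156*(-41/(-2/(-1)))²) = √10*(156*(-41/((-1*(-2))))²) = √10*(156*(-41/2)²) = √10*(156*(1681/4)) = √10*65559 = 65559*√10 ≈ 2.0732e+5)
1/V = 1/(65559*√10) = √10/655590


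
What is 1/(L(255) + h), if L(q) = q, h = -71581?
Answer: -1/71326 ≈ -1.4020e-5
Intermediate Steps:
1/(L(255) + h) = 1/(255 - 71581) = 1/(-71326) = -1/71326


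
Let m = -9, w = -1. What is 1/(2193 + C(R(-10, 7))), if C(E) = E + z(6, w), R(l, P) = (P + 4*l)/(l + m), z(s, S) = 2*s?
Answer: 19/41928 ≈ 0.00045316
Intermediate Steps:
R(l, P) = (P + 4*l)/(-9 + l) (R(l, P) = (P + 4*l)/(l - 9) = (P + 4*l)/(-9 + l))
C(E) = 12 + E (C(E) = E + 2*6 = E + 12 = 12 + E)
1/(2193 + C(R(-10, 7))) = 1/(2193 + (12 + (7 + 4*(-10))/(-9 - 10))) = 1/(2193 + (12 + (7 - 40)/(-19))) = 1/(2193 + (12 - 1/19*(-33))) = 1/(2193 + (12 + 33/19)) = 1/(2193 + 261/19) = 1/(41928/19) = 19/41928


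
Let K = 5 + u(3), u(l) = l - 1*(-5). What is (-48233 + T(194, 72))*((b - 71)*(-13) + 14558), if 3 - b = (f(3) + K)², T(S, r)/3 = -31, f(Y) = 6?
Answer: -973044010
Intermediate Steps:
u(l) = 5 + l (u(l) = l + 5 = 5 + l)
T(S, r) = -93 (T(S, r) = 3*(-31) = -93)
K = 13 (K = 5 + (5 + 3) = 5 + 8 = 13)
b = -358 (b = 3 - (6 + 13)² = 3 - 1*19² = 3 - 1*361 = 3 - 361 = -358)
(-48233 + T(194, 72))*((b - 71)*(-13) + 14558) = (-48233 - 93)*((-358 - 71)*(-13) + 14558) = -48326*(-429*(-13) + 14558) = -48326*(5577 + 14558) = -48326*20135 = -973044010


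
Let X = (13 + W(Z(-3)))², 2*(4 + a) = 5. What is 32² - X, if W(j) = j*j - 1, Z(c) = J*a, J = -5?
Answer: -58145/16 ≈ -3634.1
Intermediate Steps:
a = -3/2 (a = -4 + (½)*5 = -4 + 5/2 = -3/2 ≈ -1.5000)
Z(c) = 15/2 (Z(c) = -5*(-3/2) = 15/2)
W(j) = -1 + j² (W(j) = j² - 1 = -1 + j²)
X = 74529/16 (X = (13 + (-1 + (15/2)²))² = (13 + (-1 + 225/4))² = (13 + 221/4)² = (273/4)² = 74529/16 ≈ 4658.1)
32² - X = 32² - 1*74529/16 = 1024 - 74529/16 = -58145/16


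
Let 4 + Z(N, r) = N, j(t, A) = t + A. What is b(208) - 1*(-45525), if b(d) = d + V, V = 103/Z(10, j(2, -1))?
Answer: 274501/6 ≈ 45750.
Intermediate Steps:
j(t, A) = A + t
Z(N, r) = -4 + N
V = 103/6 (V = 103/(-4 + 10) = 103/6 ≈ 17.167)
b(d) = 103/6 + d (b(d) = d + 103/6 = 103/6 + d)
b(208) - 1*(-45525) = (103/6 + 208) - 1*(-45525) = 1351/6 + 45525 = 274501/6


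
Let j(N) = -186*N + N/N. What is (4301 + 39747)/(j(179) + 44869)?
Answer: 5506/1447 ≈ 3.8051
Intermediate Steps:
j(N) = 1 - 186*N (j(N) = -186*N + 1 = 1 - 186*N)
(4301 + 39747)/(j(179) + 44869) = (4301 + 39747)/((1 - 186*179) + 44869) = 44048/((1 - 33294) + 44869) = 44048/(-33293 + 44869) = 44048/11576 = 44048*(1/11576) = 5506/1447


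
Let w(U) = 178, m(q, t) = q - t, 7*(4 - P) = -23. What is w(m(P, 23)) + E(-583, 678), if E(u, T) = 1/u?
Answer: 103773/583 ≈ 178.00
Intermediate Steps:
P = 51/7 (P = 4 - 1/7*(-23) = 4 + 23/7 = 51/7 ≈ 7.2857)
w(m(P, 23)) + E(-583, 678) = 178 + 1/(-583) = 178 - 1/583 = 103773/583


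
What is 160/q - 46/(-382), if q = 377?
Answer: 39231/72007 ≈ 0.54482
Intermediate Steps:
160/q - 46/(-382) = 160/377 - 46/(-382) = 160*(1/377) - 46*(-1/382) = 160/377 + 23/191 = 39231/72007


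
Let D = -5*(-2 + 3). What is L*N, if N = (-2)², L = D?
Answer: -20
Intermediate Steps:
D = -5 (D = -5*1 = -5)
L = -5
N = 4
L*N = -5*4 = -20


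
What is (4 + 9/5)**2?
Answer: 841/25 ≈ 33.640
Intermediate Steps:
(4 + 9/5)**2 = (29/5)**2 = 841/25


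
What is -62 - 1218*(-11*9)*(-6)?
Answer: -723554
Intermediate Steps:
-62 - 1218*(-11*9)*(-6) = -62 - (-120582)*(-6) = -62 - 1218*594 = -62 - 723492 = -723554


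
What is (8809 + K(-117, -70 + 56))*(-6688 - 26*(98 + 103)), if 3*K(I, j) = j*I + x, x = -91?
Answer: -333282236/3 ≈ -1.1109e+8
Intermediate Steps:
K(I, j) = -91/3 + I*j/3 (K(I, j) = (j*I - 91)/3 = (I*j - 91)/3 = (-91 + I*j)/3 = -91/3 + I*j/3)
(8809 + K(-117, -70 + 56))*(-6688 - 26*(98 + 103)) = (8809 + (-91/3 + (1/3)*(-117)*(-70 + 56)))*(-6688 - 26*(98 + 103)) = (8809 + (-91/3 + (1/3)*(-117)*(-14)))*(-6688 - 26*201) = (8809 + (-91/3 + 546))*(-6688 - 5226) = (8809 + 1547/3)*(-11914) = (27974/3)*(-11914) = -333282236/3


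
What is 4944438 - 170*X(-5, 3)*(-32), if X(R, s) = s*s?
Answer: 4993398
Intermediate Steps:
X(R, s) = s²
4944438 - 170*X(-5, 3)*(-32) = 4944438 - 170*3²*(-32) = 4944438 - 170*9*(-32) = 4944438 - 1530*(-32) = 4944438 - 1*(-48960) = 4944438 + 48960 = 4993398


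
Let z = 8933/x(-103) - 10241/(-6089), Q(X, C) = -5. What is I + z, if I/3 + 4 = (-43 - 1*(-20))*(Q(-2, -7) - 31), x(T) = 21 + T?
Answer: 1180711381/499298 ≈ 2364.7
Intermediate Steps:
I = 2472 (I = -12 + 3*((-43 - 1*(-20))*(-5 - 31)) = -12 + 3*((-43 + 20)*(-36)) = -12 + 3*(-23*(-36)) = -12 + 3*828 = -12 + 2484 = 2472)
z = -53553275/499298 (z = 8933/(21 - 103) - 10241/(-6089) = 8933/(-82) - 10241*(-1/6089) = 8933*(-1/82) + 10241/6089 = -8933/82 + 10241/6089 = -53553275/499298 ≈ -107.26)
I + z = 2472 - 53553275/499298 = 1180711381/499298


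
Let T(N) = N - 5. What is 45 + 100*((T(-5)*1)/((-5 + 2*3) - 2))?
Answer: 1045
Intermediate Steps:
T(N) = -5 + N
45 + 100*((T(-5)*1)/((-5 + 2*3) - 2)) = 45 + 100*(((-5 - 5)*1)/((-5 + 2*3) - 2)) = 45 + 100*((-10*1)/((-5 + 6) - 2)) = 45 + 100*(-10/(1 - 2)) = 45 + 100*(-10/(-1)) = 45 + 100*(-10*(-1)) = 45 + 100*10 = 45 + 1000 = 1045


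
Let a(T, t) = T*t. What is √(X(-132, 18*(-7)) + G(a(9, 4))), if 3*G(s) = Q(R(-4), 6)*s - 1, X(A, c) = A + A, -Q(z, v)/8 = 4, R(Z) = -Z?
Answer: I*√5835/3 ≈ 25.462*I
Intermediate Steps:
Q(z, v) = -32 (Q(z, v) = -8*4 = -32)
X(A, c) = 2*A
G(s) = -⅓ - 32*s/3 (G(s) = (-32*s - 1)/3 = (-1 - 32*s)/3 = -⅓ - 32*s/3)
√(X(-132, 18*(-7)) + G(a(9, 4))) = √(2*(-132) + (-⅓ - 96*4)) = √(-264 + (-⅓ - 32/3*36)) = √(-264 + (-⅓ - 384)) = √(-264 - 1153/3) = √(-1945/3) = I*√5835/3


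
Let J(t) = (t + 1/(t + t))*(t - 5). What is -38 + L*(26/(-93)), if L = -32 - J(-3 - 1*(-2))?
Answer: -2468/93 ≈ -26.538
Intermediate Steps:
J(t) = (-5 + t)*(t + 1/(2*t)) (J(t) = (t + 1/(2*t))*(-5 + t) = (-5 + t)*(t + 1/(2*t)))
L = -41 (L = -32 - (½ + (-3 - 1*(-2))² - 5*(-3 - 1*(-2)) - 5/(2*(-3 - 1*(-2)))) = -32 - (½ + (-3 + 2)² - 5*(-3 + 2) - 5/(2*(-3 + 2))) = -32 - (½ + (-1)² - 5*(-1) - 5/2/(-1)) = -32 - (½ + 1 + 5 - 5/2*(-1)) = -32 - (½ + 1 + 5 + 5/2) = -32 - 1*9 = -32 - 9 = -41)
-38 + L*(26/(-93)) = -38 - 1066/(-93) = -38 - 1066*(-1)/93 = -38 - 41*(-26/93) = -38 + 1066/93 = -2468/93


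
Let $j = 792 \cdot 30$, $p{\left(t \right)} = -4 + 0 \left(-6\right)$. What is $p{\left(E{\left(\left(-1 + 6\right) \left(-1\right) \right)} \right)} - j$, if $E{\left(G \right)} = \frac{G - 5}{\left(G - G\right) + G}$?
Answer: $-23764$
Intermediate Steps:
$E{\left(G \right)} = \frac{-5 + G}{G}$ ($E{\left(G \right)} = \frac{-5 + G}{0 + G} = \frac{-5 + G}{G}$)
$p{\left(t \right)} = -4$ ($p{\left(t \right)} = -4 + 0 = -4$)
$j = 23760$
$p{\left(E{\left(\left(-1 + 6\right) \left(-1\right) \right)} \right)} - j = -4 - 23760 = -23764$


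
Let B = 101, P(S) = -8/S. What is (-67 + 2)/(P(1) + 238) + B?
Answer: 4633/46 ≈ 100.72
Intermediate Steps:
(-67 + 2)/(P(1) + 238) + B = (-67 + 2)/(-8/1 + 238) + 101 = -65/(-8*1 + 238) + 101 = -65/(-8 + 238) + 101 = -65/230 + 101 = -65*1/230 + 101 = -13/46 + 101 = 4633/46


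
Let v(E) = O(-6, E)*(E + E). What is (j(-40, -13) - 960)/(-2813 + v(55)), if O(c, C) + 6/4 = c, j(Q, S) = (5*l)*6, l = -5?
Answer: 555/1819 ≈ 0.30511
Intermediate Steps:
j(Q, S) = -150 (j(Q, S) = (5*(-5))*6 = -25*6 = -150)
O(c, C) = -3/2 + c
v(E) = -15*E (v(E) = (-3/2 - 6)*(E + E) = -15*E)
(j(-40, -13) - 960)/(-2813 + v(55)) = (-150 - 960)/(-2813 - 15*55) = -1110/(-2813 - 825) = -1110/(-3638) = -1110*(-1/3638) = 555/1819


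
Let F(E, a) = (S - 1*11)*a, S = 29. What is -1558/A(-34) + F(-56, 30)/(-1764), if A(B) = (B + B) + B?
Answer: 37406/2499 ≈ 14.968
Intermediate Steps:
F(E, a) = 18*a (F(E, a) = (29 - 1*11)*a = (29 - 11)*a = 18*a)
A(B) = 3*B (A(B) = 2*B + B = 3*B)
-1558/A(-34) + F(-56, 30)/(-1764) = -1558/(3*(-34)) + (18*30)/(-1764) = -1558/(-102) + 540*(-1/1764) = -1558*(-1/102) - 15/49 = 779/51 - 15/49 = 37406/2499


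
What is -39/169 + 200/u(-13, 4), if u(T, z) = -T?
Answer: 197/13 ≈ 15.154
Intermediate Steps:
-39/169 + 200/u(-13, 4) = -39/169 + 200/((-1*(-13))) = -39*1/169 + 200/13 = -3/13 + 200*(1/13) = -3/13 + 200/13 = 197/13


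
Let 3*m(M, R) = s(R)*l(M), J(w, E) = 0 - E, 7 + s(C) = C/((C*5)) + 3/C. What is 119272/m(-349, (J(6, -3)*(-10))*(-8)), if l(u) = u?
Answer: 9541760/63169 ≈ 151.05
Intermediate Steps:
s(C) = -34/5 + 3/C (s(C) = -7 + (C/((C*5)) + 3/C) = -7 + (C/((5*C)) + 3/C) = -7 + (C*(1/(5*C)) + 3/C) = -7 + (1/5 + 3/C) = -34/5 + 3/C)
J(w, E) = -E
m(M, R) = M*(-34/5 + 3/R)/3 (m(M, R) = ((-34/5 + 3/R)*M)/3 = (M*(-34/5 + 3/R))/3 = M*(-34/5 + 3/R)/3)
119272/m(-349, (J(6, -3)*(-10))*(-8)) = 119272/(-34/15*(-349) - 349/((-1*(-3)*(-10))*(-8))) = 119272/(11866/15 - 349/((3*(-10))*(-8))) = 119272/(11866/15 - 349/((-30*(-8)))) = 119272/(11866/15 - 349/240) = 119272/(63169/80) = 119272*(80/63169) = 9541760/63169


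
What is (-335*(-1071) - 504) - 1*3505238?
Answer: -3146957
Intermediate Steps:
(-335*(-1071) - 504) - 1*3505238 = (358785 - 504) - 3505238 = 358281 - 3505238 = -3146957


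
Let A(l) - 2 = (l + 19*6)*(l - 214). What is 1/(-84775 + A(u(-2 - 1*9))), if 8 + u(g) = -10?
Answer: -1/107045 ≈ -9.3419e-6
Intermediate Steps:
u(g) = -18 (u(g) = -8 - 10 = -18)
A(l) = 2 + (-214 + l)*(114 + l) (A(l) = 2 + (l + 19*6)*(l - 214) = 2 + (l + 114)*(-214 + l) = 2 + (114 + l)*(-214 + l) = 2 + (-214 + l)*(114 + l))
1/(-84775 + A(u(-2 - 1*9))) = 1/(-84775 + (-24394 + (-18)**2 - 100*(-18))) = 1/(-84775 + (-24394 + 324 + 1800)) = 1/(-84775 - 22270) = 1/(-107045) = -1/107045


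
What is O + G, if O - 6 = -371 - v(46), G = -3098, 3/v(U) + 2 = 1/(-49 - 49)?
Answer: -681917/197 ≈ -3461.5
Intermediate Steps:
v(U) = -294/197 (v(U) = 3/(-2 + 1/(-49 - 49)) = 3/(-2 + 1/(-98)) = 3/(-2 - 1/98) = 3/(-197/98) = 3*(-98/197) = -294/197)
O = -71611/197 (O = 6 + (-371 - 1*(-294/197)) = 6 + (-371 + 294/197) = 6 - 72793/197 = -71611/197 ≈ -363.51)
O + G = -71611/197 - 3098 = -681917/197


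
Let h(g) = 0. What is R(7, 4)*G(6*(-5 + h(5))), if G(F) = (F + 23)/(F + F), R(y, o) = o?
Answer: 7/15 ≈ 0.46667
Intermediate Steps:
G(F) = (23 + F)/(2*F) (G(F) = (23 + F)/((2*F)) = (23 + F)*(1/(2*F)) = (23 + F)/(2*F))
R(7, 4)*G(6*(-5 + h(5))) = 4*((23 + 6*(-5 + 0))/(2*((6*(-5 + 0))))) = 4*((23 + 6*(-5))/(2*((6*(-5))))) = 4*((½)*(23 - 30)/(-30)) = 4*((½)*(-1/30)*(-7)) = 4*(7/60) = 7/15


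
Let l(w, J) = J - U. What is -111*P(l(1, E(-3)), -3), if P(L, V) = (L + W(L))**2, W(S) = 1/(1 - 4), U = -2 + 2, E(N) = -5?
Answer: -9472/3 ≈ -3157.3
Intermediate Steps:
U = 0
W(S) = -1/3 (W(S) = 1/(-3) = -1/3)
l(w, J) = J (l(w, J) = J - 1*0 = J + 0 = J)
P(L, V) = (-1/3 + L)**2 (P(L, V) = (L - 1/3)**2 = (-1/3 + L)**2)
-111*P(l(1, E(-3)), -3) = -37*(-1 + 3*(-5))**2/3 = -37*(-1 - 15)**2/3 = -37*(-16)**2/3 = -37*256/3 = -111*256/9 = -9472/3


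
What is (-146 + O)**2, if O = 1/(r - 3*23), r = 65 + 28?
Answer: 12271009/576 ≈ 21304.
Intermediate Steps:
r = 93
O = 1/24 (O = 1/(93 - 3*23) = 1/(93 - 69) = 1/24 ≈ 0.041667)
(-146 + O)**2 = (-146 + 1/24)**2 = (-3503/24)**2 = 12271009/576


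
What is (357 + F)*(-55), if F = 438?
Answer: -43725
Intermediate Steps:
(357 + F)*(-55) = (357 + 438)*(-55) = 795*(-55) = -43725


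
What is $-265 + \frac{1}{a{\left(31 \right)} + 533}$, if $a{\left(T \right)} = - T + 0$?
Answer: $- \frac{133029}{502} \approx -265.0$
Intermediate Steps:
$a{\left(T \right)} = - T$
$-265 + \frac{1}{a{\left(31 \right)} + 533} = -265 + \frac{1}{\left(-1\right) 31 + 533} = -265 + \frac{1}{-31 + 533} = -265 + \frac{1}{502} = - \frac{133029}{502}$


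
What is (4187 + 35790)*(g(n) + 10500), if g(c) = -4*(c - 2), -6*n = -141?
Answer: 416320478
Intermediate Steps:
n = 47/2 (n = -1/6*(-141) = 47/2 ≈ 23.500)
g(c) = 8 - 4*c (g(c) = -4*(-2 + c) = 8 - 4*c)
(4187 + 35790)*(g(n) + 10500) = (4187 + 35790)*((8 - 4*47/2) + 10500) = 39977*((8 - 94) + 10500) = 39977*(-86 + 10500) = 39977*10414 = 416320478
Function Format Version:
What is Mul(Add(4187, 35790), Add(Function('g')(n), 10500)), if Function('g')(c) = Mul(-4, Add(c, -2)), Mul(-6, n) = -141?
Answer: 416320478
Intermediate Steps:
n = Rational(47, 2) (n = Mul(Rational(-1, 6), -141) = Rational(47, 2) ≈ 23.500)
Function('g')(c) = Add(8, Mul(-4, c)) (Function('g')(c) = Mul(-4, Add(-2, c)) = Add(8, Mul(-4, c)))
Mul(Add(4187, 35790), Add(Function('g')(n), 10500)) = Mul(Add(4187, 35790), Add(Add(8, Mul(-4, Rational(47, 2))), 10500)) = Mul(39977, Add(Add(8, -94), 10500)) = Mul(39977, Add(-86, 10500)) = Mul(39977, 10414) = 416320478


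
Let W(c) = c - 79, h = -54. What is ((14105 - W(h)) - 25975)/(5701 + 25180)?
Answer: -11737/30881 ≈ -0.38007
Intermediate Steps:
W(c) = -79 + c
((14105 - W(h)) - 25975)/(5701 + 25180) = ((14105 - (-79 - 54)) - 25975)/(5701 + 25180) = ((14105 - 1*(-133)) - 25975)/30881 = ((14105 + 133) - 25975)*(1/30881) = (14238 - 25975)*(1/30881) = -11737*1/30881 = -11737/30881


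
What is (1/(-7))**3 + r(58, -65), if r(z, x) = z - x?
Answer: 42188/343 ≈ 123.00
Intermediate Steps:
(1/(-7))**3 + r(58, -65) = (1/(-7))**3 + (58 - 1*(-65)) = (-1/7)**3 + (58 + 65) = -1/343 + 123 = 42188/343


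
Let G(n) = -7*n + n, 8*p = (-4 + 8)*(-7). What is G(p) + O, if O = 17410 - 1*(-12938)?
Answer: 30369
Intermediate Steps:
p = -7/2 (p = ((-4 + 8)*(-7))/8 = (4*(-7))/8 = (⅛)*(-28) = -7/2 ≈ -3.5000)
O = 30348 (O = 17410 + 12938 = 30348)
G(n) = -6*n
G(p) + O = -6*(-7/2) + 30348 = 21 + 30348 = 30369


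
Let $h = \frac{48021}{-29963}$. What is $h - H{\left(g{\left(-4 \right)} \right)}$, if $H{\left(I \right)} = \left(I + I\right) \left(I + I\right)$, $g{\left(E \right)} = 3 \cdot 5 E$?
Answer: $- \frac{431515221}{29963} \approx -14402.0$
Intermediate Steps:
$g{\left(E \right)} = 15 E$
$H{\left(I \right)} = 4 I^{2}$ ($H{\left(I \right)} = 2 I 2 I = 4 I^{2}$)
$h = - \frac{48021}{29963}$ ($h = 48021 \left(- \frac{1}{29963}\right) = - \frac{48021}{29963} \approx -1.6027$)
$h - H{\left(g{\left(-4 \right)} \right)} = - \frac{48021}{29963} - 4 \left(15 \left(-4\right)\right)^{2} = - \frac{48021}{29963} - 4 \left(-60\right)^{2} = - \frac{48021}{29963} - 4 \cdot 3600 = - \frac{48021}{29963} - 14400 = - \frac{431515221}{29963}$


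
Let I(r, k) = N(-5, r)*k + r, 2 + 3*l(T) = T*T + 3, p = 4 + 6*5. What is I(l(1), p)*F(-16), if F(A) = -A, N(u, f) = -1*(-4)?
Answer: 6560/3 ≈ 2186.7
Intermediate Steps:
N(u, f) = 4
p = 34 (p = 4 + 30 = 34)
l(T) = ⅓ + T²/3 (l(T) = -⅔ + (T*T + 3)/3 = -⅔ + (T² + 3)/3 = -⅔ + (3 + T²)/3 = -⅔ + (1 + T²/3) = ⅓ + T²/3)
I(r, k) = r + 4*k (I(r, k) = 4*k + r = r + 4*k)
I(l(1), p)*F(-16) = ((⅓ + (⅓)*1²) + 4*34)*(-1*(-16)) = ((⅓ + (⅓)*1) + 136)*16 = ((⅓ + ⅓) + 136)*16 = (⅔ + 136)*16 = (410/3)*16 = 6560/3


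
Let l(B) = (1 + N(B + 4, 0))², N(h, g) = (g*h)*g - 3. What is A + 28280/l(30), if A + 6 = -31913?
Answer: -24849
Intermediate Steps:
N(h, g) = -3 + h*g² (N(h, g) = h*g² - 3 = -3 + h*g²)
l(B) = 4 (l(B) = (1 + (-3 + (B + 4)*0²))² = (1 + (-3 + (4 + B)*0))² = (1 + (-3 + 0))² = (1 - 3)² = (-2)² = 4)
A = -31919 (A = -6 - 31913 = -31919)
A + 28280/l(30) = -31919 + 28280/4 = -31919 + 28280*(¼) = -31919 + 7070 = -24849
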